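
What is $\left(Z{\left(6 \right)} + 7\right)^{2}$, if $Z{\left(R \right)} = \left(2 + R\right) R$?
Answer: $3025$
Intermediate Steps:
$Z{\left(R \right)} = R \left(2 + R\right)$
$\left(Z{\left(6 \right)} + 7\right)^{2} = \left(6 \left(2 + 6\right) + 7\right)^{2} = \left(6 \cdot 8 + 7\right)^{2} = \left(48 + 7\right)^{2} = 55^{2} = 3025$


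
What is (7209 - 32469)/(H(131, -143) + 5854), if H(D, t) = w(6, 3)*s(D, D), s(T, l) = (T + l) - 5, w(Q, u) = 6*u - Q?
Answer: -12630/4469 ≈ -2.8261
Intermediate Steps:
w(Q, u) = -Q + 6*u
s(T, l) = -5 + T + l
H(D, t) = -60 + 24*D (H(D, t) = (-1*6 + 6*3)*(-5 + D + D) = (-6 + 18)*(-5 + 2*D) = 12*(-5 + 2*D) = -60 + 24*D)
(7209 - 32469)/(H(131, -143) + 5854) = (7209 - 32469)/((-60 + 24*131) + 5854) = -25260/((-60 + 3144) + 5854) = -25260/(3084 + 5854) = -25260/8938 = -25260*1/8938 = -12630/4469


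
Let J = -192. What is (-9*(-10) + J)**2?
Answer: 10404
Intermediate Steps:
(-9*(-10) + J)**2 = (-9*(-10) - 192)**2 = (90 - 192)**2 = (-102)**2 = 10404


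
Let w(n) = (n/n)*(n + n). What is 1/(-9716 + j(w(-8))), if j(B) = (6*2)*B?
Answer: -1/9908 ≈ -0.00010093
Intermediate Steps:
w(n) = 2*n (w(n) = 1*(2*n) = 2*n)
j(B) = 12*B
1/(-9716 + j(w(-8))) = 1/(-9716 + 12*(2*(-8))) = 1/(-9716 + 12*(-16)) = 1/(-9716 - 192) = 1/(-9908) = -1/9908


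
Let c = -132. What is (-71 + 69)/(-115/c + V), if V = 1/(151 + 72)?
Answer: -58872/25777 ≈ -2.2839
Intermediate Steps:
V = 1/223 ≈ 0.0044843
(-71 + 69)/(-115/c + V) = (-71 + 69)/(-115/(-132) + 1/223) = -2/(-115*(-1/132) + 1/223) = -2/(115/132 + 1/223) = -2/25777/29436 = -2*29436/25777 = -58872/25777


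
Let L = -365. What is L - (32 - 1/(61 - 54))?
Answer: -2778/7 ≈ -396.86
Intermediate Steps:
L - (32 - 1/(61 - 54)) = -365 - (32 - 1/(61 - 54)) = -365 - (32 - 1/7) = -365 - (32 - 1*⅐) = -365 - (32 - ⅐) = -365 - 1*223/7 = -365 - 223/7 = -2778/7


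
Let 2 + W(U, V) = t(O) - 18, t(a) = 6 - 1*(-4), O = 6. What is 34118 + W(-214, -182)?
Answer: 34108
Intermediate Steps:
t(a) = 10 (t(a) = 6 + 4 = 10)
W(U, V) = -10 (W(U, V) = -2 + (10 - 18) = -2 - 8 = -10)
34118 + W(-214, -182) = 34118 - 10 = 34108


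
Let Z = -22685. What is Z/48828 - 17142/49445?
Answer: -150666877/185715420 ≈ -0.81128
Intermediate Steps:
Z/48828 - 17142/49445 = -22685/48828 - 17142/49445 = -22685*1/48828 - 17142*1/49445 = -1745/3756 - 17142/49445 = -150666877/185715420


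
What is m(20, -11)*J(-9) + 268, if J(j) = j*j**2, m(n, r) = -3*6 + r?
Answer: 21409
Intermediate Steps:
m(n, r) = -18 + r
J(j) = j**3
m(20, -11)*J(-9) + 268 = (-18 - 11)*(-9)**3 + 268 = -29*(-729) + 268 = 21141 + 268 = 21409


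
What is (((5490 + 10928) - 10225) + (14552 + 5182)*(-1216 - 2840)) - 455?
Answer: -80035366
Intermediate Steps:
(((5490 + 10928) - 10225) + (14552 + 5182)*(-1216 - 2840)) - 455 = ((16418 - 10225) + 19734*(-4056)) - 455 = (6193 - 80041104) - 455 = -80034911 - 455 = -80035366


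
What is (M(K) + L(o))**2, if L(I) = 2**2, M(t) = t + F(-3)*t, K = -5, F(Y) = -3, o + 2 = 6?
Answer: 196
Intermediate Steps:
o = 4 (o = -2 + 6 = 4)
M(t) = -2*t (M(t) = t - 3*t = -2*t)
L(I) = 4
(M(K) + L(o))**2 = (-2*(-5) + 4)**2 = (10 + 4)**2 = 14**2 = 196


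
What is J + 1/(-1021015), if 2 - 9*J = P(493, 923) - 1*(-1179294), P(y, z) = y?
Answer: -1204578181784/9189135 ≈ -1.3109e+5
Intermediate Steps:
J = -1179785/9 (J = 2/9 - (493 - 1*(-1179294))/9 = 2/9 - (493 + 1179294)/9 = 2/9 - ⅑*1179787 = 2/9 - 1179787/9 = -1179785/9 ≈ -1.3109e+5)
J + 1/(-1021015) = -1179785/9 + 1/(-1021015) = -1179785/9 - 1/1021015 = -1204578181784/9189135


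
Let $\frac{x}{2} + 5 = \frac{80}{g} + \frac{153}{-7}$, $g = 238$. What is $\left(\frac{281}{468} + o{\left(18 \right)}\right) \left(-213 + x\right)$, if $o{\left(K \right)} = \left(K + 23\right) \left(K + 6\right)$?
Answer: $- \frac{4862748529}{18564} \approx -2.6195 \cdot 10^{5}$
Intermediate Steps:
$x = - \frac{6312}{119}$ ($x = -10 + 2 \left(\frac{80}{238} + \frac{153}{-7}\right) = -10 + 2 \left(80 \cdot \frac{1}{238} + 153 \left(- \frac{1}{7}\right)\right) = -10 + 2 \left(\frac{40}{119} - \frac{153}{7}\right) = -10 + 2 \left(- \frac{2561}{119}\right) = -10 - \frac{5122}{119} = - \frac{6312}{119} \approx -53.042$)
$o{\left(K \right)} = \left(6 + K\right) \left(23 + K\right)$ ($o{\left(K \right)} = \left(23 + K\right) \left(6 + K\right) = \left(6 + K\right) \left(23 + K\right)$)
$\left(\frac{281}{468} + o{\left(18 \right)}\right) \left(-213 + x\right) = \left(\frac{281}{468} + \left(138 + 18^{2} + 29 \cdot 18\right)\right) \left(-213 - \frac{6312}{119}\right) = \left(281 \cdot \frac{1}{468} + \left(138 + 324 + 522\right)\right) \left(- \frac{31659}{119}\right) = \left(\frac{281}{468} + 984\right) \left(- \frac{31659}{119}\right) = \frac{460793}{468} \left(- \frac{31659}{119}\right) = - \frac{4862748529}{18564}$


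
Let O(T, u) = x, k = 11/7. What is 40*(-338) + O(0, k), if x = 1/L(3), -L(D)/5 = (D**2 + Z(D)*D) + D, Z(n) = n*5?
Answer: -3853201/285 ≈ -13520.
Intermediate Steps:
Z(n) = 5*n
k = 11/7 (k = 11*(1/7) = 11/7 ≈ 1.5714)
L(D) = -30*D**2 - 5*D (L(D) = -5*((D**2 + (5*D)*D) + D) = -5*((D**2 + 5*D**2) + D) = -5*(6*D**2 + D) = -5*(D + 6*D**2) = -30*D**2 - 5*D)
x = -1/285 (x = 1/(-5*3*(1 + 6*3)) = 1/(-5*3*(1 + 18)) = 1/(-5*3*19) = 1/(-285) = -1/285 ≈ -0.0035088)
O(T, u) = -1/285
40*(-338) + O(0, k) = 40*(-338) - 1/285 = -13520 - 1/285 = -3853201/285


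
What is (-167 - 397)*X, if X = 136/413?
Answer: -76704/413 ≈ -185.72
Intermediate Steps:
X = 136/413 (X = 136*(1/413) = 136/413 ≈ 0.32930)
(-167 - 397)*X = (-167 - 397)*(136/413) = -564*136/413 = -76704/413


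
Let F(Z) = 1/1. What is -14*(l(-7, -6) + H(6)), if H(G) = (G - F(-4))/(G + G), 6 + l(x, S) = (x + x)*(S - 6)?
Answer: -13643/6 ≈ -2273.8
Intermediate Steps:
F(Z) = 1
l(x, S) = -6 + 2*x*(-6 + S) (l(x, S) = -6 + (x + x)*(S - 6) = -6 + (2*x)*(-6 + S) = -6 + 2*x*(-6 + S))
H(G) = (-1 + G)/(2*G) (H(G) = (G - 1*1)/(G + G) = (G - 1)/((2*G)) = (-1 + G)*(1/(2*G)) = (-1 + G)/(2*G))
-14*(l(-7, -6) + H(6)) = -14*((-6 - 12*(-7) + 2*(-6)*(-7)) + (1/2)*(-1 + 6)/6) = -14*((-6 + 84 + 84) + (1/2)*(1/6)*5) = -14*(162 + 5/12) = -14*1949/12 = -13643/6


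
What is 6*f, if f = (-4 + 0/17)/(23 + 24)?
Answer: -24/47 ≈ -0.51064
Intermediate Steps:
f = -4/47 (f = (-4 + 0*(1/17))/47 = (-4 + 0)*(1/47) = -4*1/47 = -4/47 ≈ -0.085106)
6*f = 6*(-4/47) = -24/47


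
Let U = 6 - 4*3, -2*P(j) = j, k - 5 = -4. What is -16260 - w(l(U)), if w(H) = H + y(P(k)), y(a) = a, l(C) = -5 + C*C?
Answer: -32581/2 ≈ -16291.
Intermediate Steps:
k = 1 (k = 5 - 4 = 1)
P(j) = -j/2
U = -6 (U = 6 - 12 = -6)
l(C) = -5 + C²
w(H) = -½ + H (w(H) = H - ½*1 = H - ½ = -½ + H)
-16260 - w(l(U)) = -16260 - (-½ + (-5 + (-6)²)) = -16260 - (-½ + (-5 + 36)) = -16260 - (-½ + 31) = -16260 - 1*61/2 = -16260 - 61/2 = -32581/2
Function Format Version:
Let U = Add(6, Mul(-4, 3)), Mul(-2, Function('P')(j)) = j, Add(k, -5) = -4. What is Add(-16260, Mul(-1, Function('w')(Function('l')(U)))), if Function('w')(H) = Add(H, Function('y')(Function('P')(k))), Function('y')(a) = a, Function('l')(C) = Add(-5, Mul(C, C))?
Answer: Rational(-32581, 2) ≈ -16291.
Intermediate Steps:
k = 1 (k = Add(5, -4) = 1)
Function('P')(j) = Mul(Rational(-1, 2), j)
U = -6 (U = Add(6, -12) = -6)
Function('l')(C) = Add(-5, Pow(C, 2))
Function('w')(H) = Add(Rational(-1, 2), H) (Function('w')(H) = Add(H, Mul(Rational(-1, 2), 1)) = Add(H, Rational(-1, 2)) = Add(Rational(-1, 2), H))
Add(-16260, Mul(-1, Function('w')(Function('l')(U)))) = Add(-16260, Mul(-1, Add(Rational(-1, 2), Add(-5, Pow(-6, 2))))) = Add(-16260, Mul(-1, Add(Rational(-1, 2), Add(-5, 36)))) = Add(-16260, Mul(-1, Add(Rational(-1, 2), 31))) = Add(-16260, Mul(-1, Rational(61, 2))) = Add(-16260, Rational(-61, 2)) = Rational(-32581, 2)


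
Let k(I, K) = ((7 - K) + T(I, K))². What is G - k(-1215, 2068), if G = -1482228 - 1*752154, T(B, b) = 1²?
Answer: -6477982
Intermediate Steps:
T(B, b) = 1
k(I, K) = (8 - K)² (k(I, K) = ((7 - K) + 1)² = (8 - K)²)
G = -2234382 (G = -1482228 - 752154 = -2234382)
G - k(-1215, 2068) = -2234382 - (8 - 1*2068)² = -2234382 - (8 - 2068)² = -2234382 - 1*(-2060)² = -2234382 - 1*4243600 = -2234382 - 4243600 = -6477982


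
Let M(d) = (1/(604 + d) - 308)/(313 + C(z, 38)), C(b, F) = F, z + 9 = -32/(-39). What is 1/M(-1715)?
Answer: -43329/38021 ≈ -1.1396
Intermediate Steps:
z = -319/39 (z = -9 - 32/(-39) = -9 - 32*(-1/39) = -9 + 32/39 = -319/39 ≈ -8.1795)
M(d) = -308/351 + 1/(351*(604 + d)) (M(d) = (1/(604 + d) - 308)/(313 + 38) = (-308 + 1/(604 + d))/351 = (-308 + 1/(604 + d))*(1/351) = -308/351 + 1/(351*(604 + d)))
1/M(-1715) = 1/((-186031 - 308*(-1715))/(351*(604 - 1715))) = 1/((1/351)*(-186031 + 528220)/(-1111)) = 1/((1/351)*(-1/1111)*342189) = 1/(-38021/43329) = -43329/38021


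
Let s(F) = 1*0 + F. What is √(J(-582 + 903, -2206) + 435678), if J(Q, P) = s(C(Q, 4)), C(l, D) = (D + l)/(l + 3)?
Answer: √141159997/18 ≈ 660.06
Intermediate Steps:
C(l, D) = (D + l)/(3 + l)
s(F) = F (s(F) = 0 + F = F)
J(Q, P) = (4 + Q)/(3 + Q)
√(J(-582 + 903, -2206) + 435678) = √((4 + (-582 + 903))/(3 + (-582 + 903)) + 435678) = √((4 + 321)/(3 + 321) + 435678) = √(325/324 + 435678) = √(141159997/324) = √141159997/18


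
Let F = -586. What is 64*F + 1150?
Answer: -36354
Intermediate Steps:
64*F + 1150 = 64*(-586) + 1150 = -37504 + 1150 = -36354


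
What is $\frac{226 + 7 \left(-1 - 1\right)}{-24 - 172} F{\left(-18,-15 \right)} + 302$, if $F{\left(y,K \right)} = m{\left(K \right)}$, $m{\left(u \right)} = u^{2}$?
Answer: $\frac{2873}{49} \approx 58.633$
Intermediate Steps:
$F{\left(y,K \right)} = K^{2}$
$\frac{226 + 7 \left(-1 - 1\right)}{-24 - 172} F{\left(-18,-15 \right)} + 302 = \frac{226 + 7 \left(-1 - 1\right)}{-24 - 172} \left(-15\right)^{2} + 302 = \frac{226 + 7 \left(-2\right)}{-196} \cdot 225 + 302 = \left(226 - 14\right) \left(- \frac{1}{196}\right) 225 + 302 = 212 \left(- \frac{1}{196}\right) 225 + 302 = \left(- \frac{53}{49}\right) 225 + 302 = - \frac{11925}{49} + 302 = \frac{2873}{49}$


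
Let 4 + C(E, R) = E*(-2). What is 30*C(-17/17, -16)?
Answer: -60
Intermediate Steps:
C(E, R) = -4 - 2*E (C(E, R) = -4 + E*(-2) = -4 - 2*E)
30*C(-17/17, -16) = 30*(-4 - (-34)/17) = 30*(-4 - 2*(-1)) = 30*(-4 + 2) = 30*(-2) = -60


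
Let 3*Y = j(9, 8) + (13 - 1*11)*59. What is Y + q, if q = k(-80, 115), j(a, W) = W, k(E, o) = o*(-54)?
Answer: -6168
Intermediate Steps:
k(E, o) = -54*o
q = -6210 (q = -54*115 = -6210)
Y = 42 (Y = (8 + (13 - 1*11)*59)/3 = (8 + (13 - 11)*59)/3 = (8 + 2*59)/3 = (8 + 118)/3 = (⅓)*126 = 42)
Y + q = 42 - 6210 = -6168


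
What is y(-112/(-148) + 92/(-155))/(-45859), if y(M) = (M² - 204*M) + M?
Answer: 1088819784/1508312828275 ≈ 0.00072188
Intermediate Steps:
y(M) = M² - 203*M
y(-112/(-148) + 92/(-155))/(-45859) = ((-112/(-148) + 92/(-155))*(-203 + (-112/(-148) + 92/(-155))))/(-45859) = ((-112*(-1/148) + 92*(-1/155))*(-203 + (-112*(-1/148) + 92*(-1/155))))*(-1/45859) = ((28/37 - 92/155)*(-203 + (28/37 - 92/155)))*(-1/45859) = (936*(-203 + 936/5735)/5735)*(-1/45859) = ((936/5735)*(-1163269/5735))*(-1/45859) = -1088819784/32890225*(-1/45859) = 1088819784/1508312828275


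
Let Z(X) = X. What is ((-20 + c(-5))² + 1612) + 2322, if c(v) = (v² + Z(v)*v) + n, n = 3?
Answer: 5023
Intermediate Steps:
c(v) = 3 + 2*v² (c(v) = (v² + v*v) + 3 = (v² + v²) + 3 = 2*v² + 3 = 3 + 2*v²)
((-20 + c(-5))² + 1612) + 2322 = ((-20 + (3 + 2*(-5)²))² + 1612) + 2322 = ((-20 + (3 + 2*25))² + 1612) + 2322 = ((-20 + (3 + 50))² + 1612) + 2322 = ((-20 + 53)² + 1612) + 2322 = (33² + 1612) + 2322 = (1089 + 1612) + 2322 = 2701 + 2322 = 5023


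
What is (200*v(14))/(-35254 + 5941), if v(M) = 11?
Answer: -2200/29313 ≈ -0.075052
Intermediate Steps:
(200*v(14))/(-35254 + 5941) = (200*11)/(-35254 + 5941) = 2200/(-29313) = 2200*(-1/29313) = -2200/29313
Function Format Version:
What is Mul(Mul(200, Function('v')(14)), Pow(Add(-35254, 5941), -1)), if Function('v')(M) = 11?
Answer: Rational(-2200, 29313) ≈ -0.075052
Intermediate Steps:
Mul(Mul(200, Function('v')(14)), Pow(Add(-35254, 5941), -1)) = Mul(Mul(200, 11), Pow(Add(-35254, 5941), -1)) = Mul(2200, Pow(-29313, -1)) = Mul(2200, Rational(-1, 29313)) = Rational(-2200, 29313)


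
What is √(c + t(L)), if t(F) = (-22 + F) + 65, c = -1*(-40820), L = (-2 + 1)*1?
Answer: √40862 ≈ 202.14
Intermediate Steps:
L = -1 (L = -1*1 = -1)
c = 40820
t(F) = 43 + F
√(c + t(L)) = √(40820 + (43 - 1)) = √(40820 + 42) = √40862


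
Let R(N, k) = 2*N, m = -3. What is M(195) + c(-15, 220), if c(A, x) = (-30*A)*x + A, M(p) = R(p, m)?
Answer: 99375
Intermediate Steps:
M(p) = 2*p
c(A, x) = A - 30*A*x (c(A, x) = -30*A*x + A = A - 30*A*x)
M(195) + c(-15, 220) = 2*195 - 15*(1 - 30*220) = 390 - 15*(1 - 6600) = 390 - 15*(-6599) = 390 + 98985 = 99375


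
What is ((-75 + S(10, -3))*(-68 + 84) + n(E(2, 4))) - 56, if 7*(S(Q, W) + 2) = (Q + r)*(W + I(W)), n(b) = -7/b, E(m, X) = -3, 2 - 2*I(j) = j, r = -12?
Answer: -26951/21 ≈ -1283.4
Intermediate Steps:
I(j) = 1 - j/2
S(Q, W) = -2 + (1 + W/2)*(-12 + Q)/7 (S(Q, W) = -2 + ((Q - 12)*(W + (1 - W/2)))/7 = -2 + ((-12 + Q)*(1 + W/2))/7 = -2 + ((1 + W/2)*(-12 + Q))/7 = -2 + (1 + W/2)*(-12 + Q)/7)
((-75 + S(10, -3))*(-68 + 84) + n(E(2, 4))) - 56 = ((-75 + (-26/7 - 6/7*(-3) + (1/7)*10 + (1/14)*10*(-3)))*(-68 + 84) - 7/(-3)) - 56 = ((-75 + (-26/7 + 18/7 + 10/7 - 15/7))*16 - 7*(-1/3)) - 56 = ((-75 - 13/7)*16 + 7/3) - 56 = (-538/7*16 + 7/3) - 56 = (-8608/7 + 7/3) - 56 = -25775/21 - 56 = -26951/21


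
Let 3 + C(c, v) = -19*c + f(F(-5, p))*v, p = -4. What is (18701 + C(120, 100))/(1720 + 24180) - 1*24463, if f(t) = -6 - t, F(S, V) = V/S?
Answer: -316787981/12950 ≈ -24462.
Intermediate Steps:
C(c, v) = -3 - 19*c - 34*v/5 (C(c, v) = -3 + (-19*c + (-6 - (-4)/(-5))*v) = -3 + (-19*c + (-6 - (-4)*(-1)/5)*v) = -3 + (-19*c + (-6 - 1*4/5)*v) = -3 + (-19*c + (-6 - 4/5)*v) = -3 + (-19*c - 34*v/5) = -3 - 19*c - 34*v/5)
(18701 + C(120, 100))/(1720 + 24180) - 1*24463 = (18701 + (-3 - 19*120 - 34/5*100))/(1720 + 24180) - 1*24463 = (18701 + (-3 - 2280 - 680))/25900 - 24463 = (18701 - 2963)*(1/25900) - 24463 = 15738*(1/25900) - 24463 = 7869/12950 - 24463 = -316787981/12950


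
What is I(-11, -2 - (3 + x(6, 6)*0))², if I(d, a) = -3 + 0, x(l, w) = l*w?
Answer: 9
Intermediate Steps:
I(d, a) = -3
I(-11, -2 - (3 + x(6, 6)*0))² = (-3)² = 9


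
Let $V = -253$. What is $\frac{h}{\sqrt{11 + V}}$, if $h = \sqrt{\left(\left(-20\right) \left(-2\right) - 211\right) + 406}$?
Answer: $- \frac{i \sqrt{470}}{22} \approx - 0.98543 i$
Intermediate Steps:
$h = \sqrt{235}$ ($h = \sqrt{\left(40 - 211\right) + 406} = \sqrt{-171 + 406} = \sqrt{235} \approx 15.33$)
$\frac{h}{\sqrt{11 + V}} = \frac{\sqrt{235}}{\sqrt{11 - 253}} = \frac{\sqrt{235}}{\sqrt{-242}} = \frac{\sqrt{235}}{11 i \sqrt{2}} = \sqrt{235} \left(- \frac{i \sqrt{2}}{22}\right) = - \frac{i \sqrt{470}}{22}$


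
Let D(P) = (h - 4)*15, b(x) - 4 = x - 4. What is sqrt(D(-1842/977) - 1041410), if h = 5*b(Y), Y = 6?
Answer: 2*I*sqrt(260255) ≈ 1020.3*I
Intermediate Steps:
b(x) = x (b(x) = 4 + (x - 4) = 4 + (-4 + x) = x)
h = 30 (h = 5*6 = 30)
D(P) = 390 (D(P) = (30 - 4)*15 = 26*15 = 390)
sqrt(D(-1842/977) - 1041410) = sqrt(390 - 1041410) = sqrt(-1041020) = 2*I*sqrt(260255)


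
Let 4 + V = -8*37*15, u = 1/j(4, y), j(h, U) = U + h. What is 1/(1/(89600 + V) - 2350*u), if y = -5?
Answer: 85156/200116601 ≈ 0.00042553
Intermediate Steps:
u = -1 (u = 1/(-5 + 4) = 1/(-1) = -1)
V = -4444 (V = -4 - 8*37*15 = -4 - 296*15 = -4 - 4440 = -4444)
1/(1/(89600 + V) - 2350*u) = 1/(1/(89600 - 4444) - 2350*(-1)) = 1/(1/85156 + 2350) = 1/(200116601/85156) = 85156/200116601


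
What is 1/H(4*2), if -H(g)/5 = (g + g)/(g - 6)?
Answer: -1/40 ≈ -0.025000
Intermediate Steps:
H(g) = -10*g/(-6 + g) (H(g) = -5*(g + g)/(g - 6) = -5*2*g/(-6 + g) = -10*g/(-6 + g))
1/H(4*2) = 1/(-10*4*2/(-6 + 4*2)) = 1/(-10*8/(-6 + 8)) = 1/(-10*8/2) = 1/(-10*8*½) = 1/(-40) = -1/40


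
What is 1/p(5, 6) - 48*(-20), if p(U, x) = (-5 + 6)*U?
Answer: 4801/5 ≈ 960.20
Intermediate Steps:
p(U, x) = U (p(U, x) = 1*U = U)
1/p(5, 6) - 48*(-20) = 1/5 - 48*(-20) = ⅕ + 960 = 4801/5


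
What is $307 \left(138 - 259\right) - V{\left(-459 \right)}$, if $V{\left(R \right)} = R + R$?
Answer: $-36229$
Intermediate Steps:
$V{\left(R \right)} = 2 R$
$307 \left(138 - 259\right) - V{\left(-459 \right)} = 307 \left(138 - 259\right) - 2 \left(-459\right) = 307 \left(-121\right) - -918 = -37147 + 918 = -36229$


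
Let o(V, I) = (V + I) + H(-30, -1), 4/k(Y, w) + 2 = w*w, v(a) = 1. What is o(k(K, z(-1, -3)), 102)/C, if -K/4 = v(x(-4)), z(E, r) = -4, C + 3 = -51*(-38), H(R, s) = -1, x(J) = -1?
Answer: 709/13545 ≈ 0.052344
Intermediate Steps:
C = 1935 (C = -3 - 51*(-38) = -3 + 1938 = 1935)
K = -4 (K = -4*1 = -4)
k(Y, w) = 4/(-2 + w²) (k(Y, w) = 4/(-2 + w*w) = 4/(-2 + w²))
o(V, I) = -1 + I + V (o(V, I) = (V + I) - 1 = (I + V) - 1 = -1 + I + V)
o(k(K, z(-1, -3)), 102)/C = (-1 + 102 + 4/(-2 + (-4)²))/1935 = (-1 + 102 + 4/(-2 + 16))*(1/1935) = (-1 + 102 + 4/14)*(1/1935) = (-1 + 102 + 4*(1/14))*(1/1935) = (-1 + 102 + 2/7)*(1/1935) = (709/7)*(1/1935) = 709/13545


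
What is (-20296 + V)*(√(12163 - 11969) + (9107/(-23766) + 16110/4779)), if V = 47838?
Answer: 173080001011/2103291 + 27542*√194 ≈ 4.6591e+5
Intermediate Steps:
(-20296 + V)*(√(12163 - 11969) + (9107/(-23766) + 16110/4779)) = (-20296 + 47838)*(√(12163 - 11969) + (9107/(-23766) + 16110/4779)) = 27542*(√194 + (9107*(-1/23766) + 16110*(1/4779))) = 27542*(√194 + (-9107/23766 + 1790/531)) = 27542*(√194 + 12568441/4206582) = 27542*(12568441/4206582 + √194) = 173080001011/2103291 + 27542*√194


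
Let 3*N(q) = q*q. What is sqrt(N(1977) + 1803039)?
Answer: 39*sqrt(2042) ≈ 1762.4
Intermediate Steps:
N(q) = q**2/3 (N(q) = (q*q)/3 = q**2/3)
sqrt(N(1977) + 1803039) = sqrt((1/3)*1977**2 + 1803039) = sqrt((1/3)*3908529 + 1803039) = sqrt(1302843 + 1803039) = sqrt(3105882) = 39*sqrt(2042)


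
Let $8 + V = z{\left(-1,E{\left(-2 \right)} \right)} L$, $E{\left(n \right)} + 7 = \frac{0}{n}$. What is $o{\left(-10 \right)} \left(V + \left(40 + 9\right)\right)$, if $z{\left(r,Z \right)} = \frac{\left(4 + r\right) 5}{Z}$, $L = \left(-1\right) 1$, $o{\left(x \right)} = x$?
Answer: $- \frac{3020}{7} \approx -431.43$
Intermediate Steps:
$E{\left(n \right)} = -7$ ($E{\left(n \right)} = -7 + \frac{0}{n} = -7 + 0 = -7$)
$L = -1$
$z{\left(r,Z \right)} = \frac{20 + 5 r}{Z}$
$V = - \frac{41}{7}$ ($V = -8 + \frac{5 \left(4 - 1\right)}{-7} \left(-1\right) = -8 + 5 \left(- \frac{1}{7}\right) 3 \left(-1\right) = -8 - - \frac{15}{7} = -8 + \frac{15}{7} = - \frac{41}{7} \approx -5.8571$)
$o{\left(-10 \right)} \left(V + \left(40 + 9\right)\right) = - 10 \left(- \frac{41}{7} + \left(40 + 9\right)\right) = - 10 \left(- \frac{41}{7} + 49\right) = \left(-10\right) \frac{302}{7} = - \frac{3020}{7}$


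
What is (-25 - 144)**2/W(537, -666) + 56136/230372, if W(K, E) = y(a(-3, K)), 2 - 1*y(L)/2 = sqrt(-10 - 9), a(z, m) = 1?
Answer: 1645236455/1324639 + 28561*I*sqrt(19)/46 ≈ 1242.0 + 2706.4*I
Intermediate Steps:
y(L) = 4 - 2*I*sqrt(19) (y(L) = 4 - 2*sqrt(-10 - 9) = 4 - 2*I*sqrt(19))
W(K, E) = 4 - 2*I*sqrt(19)
(-25 - 144)**2/W(537, -666) + 56136/230372 = (-25 - 144)**2/(4 - 2*I*sqrt(19)) + 56136/230372 = (-169)**2/(4 - 2*I*sqrt(19)) + 56136*(1/230372) = 28561/(4 - 2*I*sqrt(19)) + 14034/57593 = 14034/57593 + 28561/(4 - 2*I*sqrt(19))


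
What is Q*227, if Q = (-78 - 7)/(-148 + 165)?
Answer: -1135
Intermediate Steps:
Q = -5 (Q = -85/17 = -85*1/17 = -5)
Q*227 = -5*227 = -1135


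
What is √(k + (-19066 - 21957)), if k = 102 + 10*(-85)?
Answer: I*√41771 ≈ 204.38*I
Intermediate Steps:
k = -748 (k = 102 - 850 = -748)
√(k + (-19066 - 21957)) = √(-748 + (-19066 - 21957)) = √(-748 - 41023) = √(-41771) = I*√41771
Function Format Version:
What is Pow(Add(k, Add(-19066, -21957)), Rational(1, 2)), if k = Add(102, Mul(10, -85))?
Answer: Mul(I, Pow(41771, Rational(1, 2))) ≈ Mul(204.38, I)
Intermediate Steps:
k = -748 (k = Add(102, -850) = -748)
Pow(Add(k, Add(-19066, -21957)), Rational(1, 2)) = Pow(Add(-748, Add(-19066, -21957)), Rational(1, 2)) = Pow(Add(-748, -41023), Rational(1, 2)) = Pow(-41771, Rational(1, 2)) = Mul(I, Pow(41771, Rational(1, 2)))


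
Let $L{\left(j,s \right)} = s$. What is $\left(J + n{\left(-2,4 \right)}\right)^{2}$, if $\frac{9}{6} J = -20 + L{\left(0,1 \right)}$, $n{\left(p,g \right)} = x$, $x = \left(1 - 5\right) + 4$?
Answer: $\frac{1444}{9} \approx 160.44$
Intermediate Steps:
$x = 0$ ($x = -4 + 4 = 0$)
$n{\left(p,g \right)} = 0$
$J = - \frac{38}{3}$ ($J = \frac{2 \left(-20 + 1\right)}{3} = \frac{2}{3} \left(-19\right) = - \frac{38}{3} \approx -12.667$)
$\left(J + n{\left(-2,4 \right)}\right)^{2} = \left(- \frac{38}{3} + 0\right)^{2} = \left(- \frac{38}{3}\right)^{2} = \frac{1444}{9}$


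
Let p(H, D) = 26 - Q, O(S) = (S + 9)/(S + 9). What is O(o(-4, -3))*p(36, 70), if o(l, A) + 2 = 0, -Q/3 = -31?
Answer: -67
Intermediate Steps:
Q = 93 (Q = -3*(-31) = 93)
o(l, A) = -2 (o(l, A) = -2 + 0 = -2)
O(S) = 1 (O(S) = (9 + S)/(9 + S) = 1)
p(H, D) = -67 (p(H, D) = 26 - 1*93 = 26 - 93 = -67)
O(o(-4, -3))*p(36, 70) = 1*(-67) = -67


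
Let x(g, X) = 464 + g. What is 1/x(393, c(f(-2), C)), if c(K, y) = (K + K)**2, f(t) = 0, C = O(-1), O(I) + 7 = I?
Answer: 1/857 ≈ 0.0011669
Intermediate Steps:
O(I) = -7 + I
C = -8 (C = -7 - 1 = -8)
c(K, y) = 4*K**2 (c(K, y) = (2*K)**2 = 4*K**2)
1/x(393, c(f(-2), C)) = 1/(464 + 393) = 1/857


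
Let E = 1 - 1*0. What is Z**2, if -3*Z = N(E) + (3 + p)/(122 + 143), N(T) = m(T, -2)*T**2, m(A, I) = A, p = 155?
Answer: 19881/70225 ≈ 0.28310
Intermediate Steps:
E = 1 (E = 1 + 0 = 1)
N(T) = T**3 (N(T) = T*T**2 = T**3)
Z = -141/265 (Z = -(1**3 + (3 + 155)/(122 + 143))/3 = -(1 + 158/265)/3 = -1/3*423/265 = -141/265 ≈ -0.53208)
Z**2 = (-141/265)**2 = 19881/70225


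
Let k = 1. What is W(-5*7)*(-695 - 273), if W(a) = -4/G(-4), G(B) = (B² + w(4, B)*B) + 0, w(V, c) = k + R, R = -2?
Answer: 968/5 ≈ 193.60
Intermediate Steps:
w(V, c) = -1 (w(V, c) = 1 - 2 = -1)
G(B) = B² - B (G(B) = (B² - B) + 0 = B² - B)
W(a) = -⅕ (W(a) = -4*(-1/(4*(-1 - 4))) = -4/((-4*(-5))) = -4/20 = -4*1/20 = -⅕)
W(-5*7)*(-695 - 273) = -(-695 - 273)/5 = -⅕*(-968) = 968/5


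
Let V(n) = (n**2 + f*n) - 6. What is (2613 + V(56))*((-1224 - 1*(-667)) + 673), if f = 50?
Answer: 990988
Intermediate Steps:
V(n) = -6 + n**2 + 50*n (V(n) = (n**2 + 50*n) - 6 = -6 + n**2 + 50*n)
(2613 + V(56))*((-1224 - 1*(-667)) + 673) = (2613 + (-6 + 56**2 + 50*56))*((-1224 - 1*(-667)) + 673) = (2613 + (-6 + 3136 + 2800))*((-1224 + 667) + 673) = (2613 + 5930)*(-557 + 673) = 8543*116 = 990988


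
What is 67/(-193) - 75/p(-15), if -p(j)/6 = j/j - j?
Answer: 2681/6176 ≈ 0.43410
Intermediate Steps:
p(j) = -6 + 6*j (p(j) = -6*(j/j - j) = -6*(1 - j) = -6 + 6*j)
67/(-193) - 75/p(-15) = 67/(-193) - 75/(-6 + 6*(-15)) = 67*(-1/193) - 75/(-6 - 90) = -67/193 - 75/(-96) = -67/193 - 75*(-1/96) = -67/193 + 25/32 = 2681/6176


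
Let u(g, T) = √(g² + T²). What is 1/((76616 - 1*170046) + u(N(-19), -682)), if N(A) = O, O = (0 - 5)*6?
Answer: -46715/4364349438 - √116506/4364349438 ≈ -1.0782e-5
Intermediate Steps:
O = -30 (O = -5*6 = -30)
N(A) = -30
u(g, T) = √(T² + g²)
1/((76616 - 1*170046) + u(N(-19), -682)) = 1/((76616 - 1*170046) + √((-682)² + (-30)²)) = 1/((76616 - 170046) + √(465124 + 900)) = 1/(-93430 + √466024) = 1/(-93430 + 2*√116506)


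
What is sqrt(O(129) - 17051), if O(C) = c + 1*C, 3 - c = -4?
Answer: I*sqrt(16915) ≈ 130.06*I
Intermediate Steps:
c = 7 (c = 3 - 1*(-4) = 3 + 4 = 7)
O(C) = 7 + C (O(C) = 7 + 1*C = 7 + C)
sqrt(O(129) - 17051) = sqrt((7 + 129) - 17051) = sqrt(136 - 17051) = sqrt(-16915) = I*sqrt(16915)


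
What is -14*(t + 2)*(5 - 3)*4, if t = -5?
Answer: 336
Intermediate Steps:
-14*(t + 2)*(5 - 3)*4 = -14*(-5 + 2)*(5 - 3)*4 = -(-42)*2*4 = -14*(-6)*4 = 84*4 = 336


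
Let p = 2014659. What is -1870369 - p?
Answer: -3885028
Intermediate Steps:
-1870369 - p = -1870369 - 1*2014659 = -1870369 - 2014659 = -3885028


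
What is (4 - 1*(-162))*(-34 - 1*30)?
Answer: -10624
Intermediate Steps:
(4 - 1*(-162))*(-34 - 1*30) = (4 + 162)*(-34 - 30) = 166*(-64) = -10624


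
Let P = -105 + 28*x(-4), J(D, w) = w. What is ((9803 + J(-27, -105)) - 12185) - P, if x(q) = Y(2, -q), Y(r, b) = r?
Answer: -2438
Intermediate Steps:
x(q) = 2
P = -49 (P = -105 + 28*2 = -105 + 56 = -49)
((9803 + J(-27, -105)) - 12185) - P = ((9803 - 105) - 12185) - 1*(-49) = (9698 - 12185) + 49 = -2487 + 49 = -2438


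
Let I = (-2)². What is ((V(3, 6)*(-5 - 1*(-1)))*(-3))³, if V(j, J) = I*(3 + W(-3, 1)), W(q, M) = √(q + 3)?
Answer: 2985984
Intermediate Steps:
W(q, M) = √(3 + q)
I = 4
V(j, J) = 12 (V(j, J) = 4*(3 + √(3 - 3)) = 4*(3 + √0) = 4*(3 + 0) = 4*3 = 12)
((V(3, 6)*(-5 - 1*(-1)))*(-3))³ = ((12*(-5 - 1*(-1)))*(-3))³ = ((12*(-5 + 1))*(-3))³ = ((12*(-4))*(-3))³ = (-48*(-3))³ = 144³ = 2985984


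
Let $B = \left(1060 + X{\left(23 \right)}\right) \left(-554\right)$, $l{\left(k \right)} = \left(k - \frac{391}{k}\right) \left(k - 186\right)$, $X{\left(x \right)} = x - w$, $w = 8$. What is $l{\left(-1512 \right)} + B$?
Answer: $\frac{496789499}{252} \approx 1.9714 \cdot 10^{6}$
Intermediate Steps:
$X{\left(x \right)} = -8 + x$ ($X{\left(x \right)} = x - 8 = -8 + x$)
$l{\left(k \right)} = \left(-186 + k\right) \left(k - \frac{391}{k}\right)$ ($l{\left(k \right)} = \left(k - \frac{391}{k}\right) \left(-186 + k\right) = \left(-186 + k\right) \left(k - \frac{391}{k}\right)$)
$B = -595550$ ($B = \left(1060 + \left(-8 + 23\right)\right) \left(-554\right) = \left(1060 + 15\right) \left(-554\right) = 1075 \left(-554\right) = -595550$)
$l{\left(-1512 \right)} + B = \left(-391 + \left(-1512\right)^{2} - -281232 + \frac{72726}{-1512}\right) - 595550 = \left(-391 + 2286144 + 281232 + 72726 \left(- \frac{1}{1512}\right)\right) - 595550 = \left(-391 + 2286144 + 281232 - \frac{12121}{252}\right) - 595550 = \frac{646868099}{252} - 595550 = \frac{496789499}{252}$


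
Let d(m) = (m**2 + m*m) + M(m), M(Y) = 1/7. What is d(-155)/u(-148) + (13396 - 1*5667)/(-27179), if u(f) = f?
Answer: -9149691073/28157444 ≈ -324.95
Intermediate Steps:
M(Y) = 1/7
d(m) = 1/7 + 2*m**2 (d(m) = (m**2 + m*m) + 1/7 = (m**2 + m**2) + 1/7 = 2*m**2 + 1/7 = 1/7 + 2*m**2)
d(-155)/u(-148) + (13396 - 1*5667)/(-27179) = (1/7 + 2*(-155)**2)/(-148) + (13396 - 1*5667)/(-27179) = (1/7 + 2*24025)*(-1/148) + (13396 - 5667)*(-1/27179) = (1/7 + 48050)*(-1/148) + 7729*(-1/27179) = (336351/7)*(-1/148) - 7729/27179 = -336351/1036 - 7729/27179 = -9149691073/28157444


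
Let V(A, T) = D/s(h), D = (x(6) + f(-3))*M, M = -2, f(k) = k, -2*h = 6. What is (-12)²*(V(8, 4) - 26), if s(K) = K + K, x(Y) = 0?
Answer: -3888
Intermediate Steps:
h = -3 (h = -½*6 = -3)
s(K) = 2*K
D = 6 (D = (0 - 3)*(-2) = -3*(-2) = 6)
V(A, T) = -1 (V(A, T) = 6/((2*(-3))) = 6/(-6) = 6*(-⅙) = -1)
(-12)²*(V(8, 4) - 26) = (-12)²*(-1 - 26) = 144*(-27) = -3888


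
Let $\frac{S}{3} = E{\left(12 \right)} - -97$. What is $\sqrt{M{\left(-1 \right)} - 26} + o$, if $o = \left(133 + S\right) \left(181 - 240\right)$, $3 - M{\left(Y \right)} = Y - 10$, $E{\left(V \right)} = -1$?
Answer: $-24839 + 2 i \sqrt{3} \approx -24839.0 + 3.4641 i$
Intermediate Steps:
$M{\left(Y \right)} = 13 - Y$ ($M{\left(Y \right)} = 3 - \left(Y - 10\right) = 3 - \left(-10 + Y\right) = 13 - Y$)
$S = 288$ ($S = 3 \left(-1 - -97\right) = 3 \left(-1 + 97\right) = 3 \cdot 96 = 288$)
$o = -24839$ ($o = \left(133 + 288\right) \left(181 - 240\right) = 421 \left(-59\right) = -24839$)
$\sqrt{M{\left(-1 \right)} - 26} + o = \sqrt{\left(13 - -1\right) - 26} - 24839 = \sqrt{\left(13 + 1\right) - 26} - 24839 = \sqrt{14 - 26} - 24839 = \sqrt{-12} - 24839 = 2 i \sqrt{3} - 24839 = -24839 + 2 i \sqrt{3}$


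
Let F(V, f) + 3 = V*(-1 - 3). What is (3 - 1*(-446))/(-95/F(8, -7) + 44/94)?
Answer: 147721/1047 ≈ 141.09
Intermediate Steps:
F(V, f) = -3 - 4*V (F(V, f) = -3 + V*(-1 - 3) = -3 + V*(-4) = -3 - 4*V)
(3 - 1*(-446))/(-95/F(8, -7) + 44/94) = (3 - 1*(-446))/(-95/(-3 - 4*8) + 44/94) = (3 + 446)/(-95/(-3 - 32) + 44*(1/94)) = 449/(-95/(-35) + 22/47) = 449/(-95*(-1/35) + 22/47) = 449/(19/7 + 22/47) = 449/(1047/329) = 449*(329/1047) = 147721/1047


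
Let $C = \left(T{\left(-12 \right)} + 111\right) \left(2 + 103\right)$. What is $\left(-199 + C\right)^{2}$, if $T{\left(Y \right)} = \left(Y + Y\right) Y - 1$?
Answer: $1729811281$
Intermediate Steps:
$T{\left(Y \right)} = -1 + 2 Y^{2}$ ($T{\left(Y \right)} = 2 Y Y - 1 = 2 Y^{2} - 1 = -1 + 2 Y^{2}$)
$C = 41790$ ($C = \left(\left(-1 + 2 \left(-12\right)^{2}\right) + 111\right) \left(2 + 103\right) = \left(\left(-1 + 2 \cdot 144\right) + 111\right) 105 = \left(\left(-1 + 288\right) + 111\right) 105 = \left(287 + 111\right) 105 = 398 \cdot 105 = 41790$)
$\left(-199 + C\right)^{2} = \left(-199 + 41790\right)^{2} = 41591^{2} = 1729811281$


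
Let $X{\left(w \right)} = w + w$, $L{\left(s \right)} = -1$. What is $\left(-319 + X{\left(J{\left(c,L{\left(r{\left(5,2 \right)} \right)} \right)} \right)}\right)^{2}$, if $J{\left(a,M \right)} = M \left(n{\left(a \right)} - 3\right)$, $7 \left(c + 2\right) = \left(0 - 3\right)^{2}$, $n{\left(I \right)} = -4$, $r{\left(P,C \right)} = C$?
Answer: $93025$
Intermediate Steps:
$c = - \frac{5}{7}$ ($c = -2 + \frac{\left(0 - 3\right)^{2}}{7} = -2 + \frac{\left(-3\right)^{2}}{7} = -2 + \frac{1}{7} \cdot 9 = -2 + \frac{9}{7} = - \frac{5}{7} \approx -0.71429$)
$J{\left(a,M \right)} = - 7 M$ ($J{\left(a,M \right)} = M \left(-4 - 3\right) = M \left(-7\right) = - 7 M$)
$X{\left(w \right)} = 2 w$
$\left(-319 + X{\left(J{\left(c,L{\left(r{\left(5,2 \right)} \right)} \right)} \right)}\right)^{2} = \left(-319 + 2 \left(\left(-7\right) \left(-1\right)\right)\right)^{2} = \left(-319 + 2 \cdot 7\right)^{2} = \left(-319 + 14\right)^{2} = \left(-305\right)^{2} = 93025$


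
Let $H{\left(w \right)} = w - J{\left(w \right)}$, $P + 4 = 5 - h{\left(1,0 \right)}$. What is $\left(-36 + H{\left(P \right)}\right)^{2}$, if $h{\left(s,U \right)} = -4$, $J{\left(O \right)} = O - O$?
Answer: $961$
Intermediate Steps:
$J{\left(O \right)} = 0$
$P = 5$ ($P = -4 + \left(5 - -4\right) = -4 + \left(5 + 4\right) = -4 + 9 = 5$)
$H{\left(w \right)} = w$ ($H{\left(w \right)} = w - 0 = w + 0 = w$)
$\left(-36 + H{\left(P \right)}\right)^{2} = \left(-36 + 5\right)^{2} = \left(-31\right)^{2} = 961$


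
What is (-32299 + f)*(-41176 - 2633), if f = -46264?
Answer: 3441766467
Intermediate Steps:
(-32299 + f)*(-41176 - 2633) = (-32299 - 46264)*(-41176 - 2633) = -78563*(-43809) = 3441766467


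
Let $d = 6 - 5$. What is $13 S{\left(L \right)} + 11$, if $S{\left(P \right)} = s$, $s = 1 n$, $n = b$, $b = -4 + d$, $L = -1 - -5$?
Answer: $-28$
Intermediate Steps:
$L = 4$ ($L = -1 + 5 = 4$)
$d = 1$
$b = -3$ ($b = -4 + 1 = -3$)
$n = -3$
$s = -3$ ($s = 1 \left(-3\right) = -3$)
$S{\left(P \right)} = -3$
$13 S{\left(L \right)} + 11 = 13 \left(-3\right) + 11 = -39 + 11 = -28$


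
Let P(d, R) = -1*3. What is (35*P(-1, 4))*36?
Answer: -3780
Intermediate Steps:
P(d, R) = -3
(35*P(-1, 4))*36 = (35*(-3))*36 = -105*36 = -3780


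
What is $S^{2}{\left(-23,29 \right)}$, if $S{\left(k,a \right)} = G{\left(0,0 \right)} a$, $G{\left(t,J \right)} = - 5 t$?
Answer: $0$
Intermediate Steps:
$S{\left(k,a \right)} = 0$ ($S{\left(k,a \right)} = \left(-5\right) 0 a = 0 a = 0$)
$S^{2}{\left(-23,29 \right)} = 0^{2} = 0$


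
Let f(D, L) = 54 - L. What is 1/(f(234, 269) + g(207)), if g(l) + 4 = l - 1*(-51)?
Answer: 1/39 ≈ 0.025641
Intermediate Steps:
g(l) = 47 + l (g(l) = -4 + (l - 1*(-51)) = -4 + (l + 51) = -4 + (51 + l) = 47 + l)
1/(f(234, 269) + g(207)) = 1/((54 - 1*269) + (47 + 207)) = 1/((54 - 269) + 254) = 1/(-215 + 254) = 1/39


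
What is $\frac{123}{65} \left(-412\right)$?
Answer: $- \frac{50676}{65} \approx -779.63$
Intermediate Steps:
$\frac{123}{65} \left(-412\right) = - \frac{50676}{65}$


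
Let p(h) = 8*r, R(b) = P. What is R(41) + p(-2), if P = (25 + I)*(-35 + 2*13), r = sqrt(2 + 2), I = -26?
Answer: 25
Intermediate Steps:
r = 2 (r = sqrt(4) = 2)
P = 9 (P = (25 - 26)*(-35 + 2*13) = -(-35 + 26) = -1*(-9) = 9)
R(b) = 9
p(h) = 16 (p(h) = 8*2 = 16)
R(41) + p(-2) = 9 + 16 = 25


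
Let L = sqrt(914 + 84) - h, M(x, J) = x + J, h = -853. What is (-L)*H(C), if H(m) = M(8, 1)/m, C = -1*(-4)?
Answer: -7677/4 - 9*sqrt(998)/4 ≈ -1990.3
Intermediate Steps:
C = 4
M(x, J) = J + x
L = 853 + sqrt(998) (L = sqrt(914 + 84) - 1*(-853) = sqrt(998) + 853 = 853 + sqrt(998) ≈ 884.59)
H(m) = 9/m (H(m) = (1 + 8)/m = 9/m)
(-L)*H(C) = (-(853 + sqrt(998)))*(9/4) = (-853 - sqrt(998))*(9*(1/4)) = (-853 - sqrt(998))*(9/4) = -7677/4 - 9*sqrt(998)/4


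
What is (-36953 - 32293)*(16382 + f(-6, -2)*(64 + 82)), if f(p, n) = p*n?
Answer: -1255706964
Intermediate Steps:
f(p, n) = n*p
(-36953 - 32293)*(16382 + f(-6, -2)*(64 + 82)) = (-36953 - 32293)*(16382 + (-2*(-6))*(64 + 82)) = -69246*(16382 + 12*146) = -69246*(16382 + 1752) = -69246*18134 = -1255706964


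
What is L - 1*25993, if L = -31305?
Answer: -57298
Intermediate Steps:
L - 1*25993 = -31305 - 1*25993 = -31305 - 25993 = -57298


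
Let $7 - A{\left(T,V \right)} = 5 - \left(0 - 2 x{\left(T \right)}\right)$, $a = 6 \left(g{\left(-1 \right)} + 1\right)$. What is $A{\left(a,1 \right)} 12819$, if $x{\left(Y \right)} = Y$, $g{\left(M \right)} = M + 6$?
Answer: $-897330$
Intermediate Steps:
$g{\left(M \right)} = 6 + M$
$a = 36$ ($a = 6 \left(\left(6 - 1\right) + 1\right) = 6 \left(5 + 1\right) = 6 \cdot 6 = 36$)
$A{\left(T,V \right)} = 2 - 2 T$ ($A{\left(T,V \right)} = 7 - \left(5 - \left(0 - 2 T\right)\right) = 7 - \left(5 - - 2 T\right) = 7 - \left(5 + 2 T\right) = 2 - 2 T$)
$A{\left(a,1 \right)} 12819 = \left(2 - 72\right) 12819 = \left(-70\right) 12819 = -897330$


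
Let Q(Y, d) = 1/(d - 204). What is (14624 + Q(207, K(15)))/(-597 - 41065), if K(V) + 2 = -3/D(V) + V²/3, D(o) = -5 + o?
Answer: -9600651/27351103 ≈ -0.35102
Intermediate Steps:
K(V) = -2 - 3/(-5 + V) + V²/3 (K(V) = -2 + (-3/(-5 + V) + V²/3) = -2 - 3/(-5 + V) + V²/3)
Q(Y, d) = 1/(-204 + d)
(14624 + Q(207, K(15)))/(-597 - 41065) = (14624 + 1/(-204 + (-9 + (-6 + 15²)*(-5 + 15))/(3*(-5 + 15))))/(-597 - 41065) = (14624 + 1/(-204 + (⅓)*(-9 + (-6 + 225)*10)/10))/(-41662) = (14624 + 1/(-204 + (⅓)*(⅒)*(-9 + 219*10)))*(-1/41662) = (14624 + 1/(-204 + (⅓)*(⅒)*(-9 + 2190)))*(-1/41662) = (14624 + 1/(-204 + (⅓)*(⅒)*2181))*(-1/41662) = (14624 + 1/(-204 + 727/10))*(-1/41662) = (14624 + 1/(-1313/10))*(-1/41662) = (14624 - 10/1313)*(-1/41662) = (19201302/1313)*(-1/41662) = -9600651/27351103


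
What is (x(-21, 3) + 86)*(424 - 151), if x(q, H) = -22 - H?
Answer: 16653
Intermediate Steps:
(x(-21, 3) + 86)*(424 - 151) = ((-22 - 1*3) + 86)*(424 - 151) = ((-22 - 3) + 86)*273 = (-25 + 86)*273 = 61*273 = 16653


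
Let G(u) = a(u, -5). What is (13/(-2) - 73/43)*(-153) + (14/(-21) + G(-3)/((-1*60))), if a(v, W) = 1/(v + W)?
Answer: 25873883/20640 ≈ 1253.6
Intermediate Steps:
a(v, W) = 1/(W + v)
G(u) = 1/(-5 + u)
(13/(-2) - 73/43)*(-153) + (14/(-21) + G(-3)/((-1*60))) = (13/(-2) - 73/43)*(-153) + (14/(-21) + 1/((-5 - 3)*((-1*60)))) = (13*(-½) - 73*1/43)*(-153) + (14*(-1/21) + 1/(-8*(-60))) = (-13/2 - 73/43)*(-153) + (-⅔ - ⅛*(-1/60)) = -705/86*(-153) + (-⅔ + 1/480) = 107865/86 - 319/480 = 25873883/20640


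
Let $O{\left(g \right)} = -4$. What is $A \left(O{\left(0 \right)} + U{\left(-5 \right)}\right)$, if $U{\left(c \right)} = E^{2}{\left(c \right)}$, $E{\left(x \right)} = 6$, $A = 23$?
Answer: $736$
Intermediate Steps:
$U{\left(c \right)} = 36$ ($U{\left(c \right)} = 6^{2} = 36$)
$A \left(O{\left(0 \right)} + U{\left(-5 \right)}\right) = 23 \left(-4 + 36\right) = 23 \cdot 32 = 736$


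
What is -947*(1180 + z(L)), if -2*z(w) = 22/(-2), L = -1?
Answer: -2245337/2 ≈ -1.1227e+6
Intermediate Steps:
z(w) = 11/2 (z(w) = -11/(-2) = -11*(-1)/2 = -1/2*(-11) = 11/2)
-947*(1180 + z(L)) = -947*(1180 + 11/2) = -947*2371/2 = -2245337/2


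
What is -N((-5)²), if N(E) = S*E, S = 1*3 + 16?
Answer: -475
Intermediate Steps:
S = 19 (S = 3 + 16 = 19)
N(E) = 19*E
-N((-5)²) = -19*(-5)² = -19*25 = -1*475 = -475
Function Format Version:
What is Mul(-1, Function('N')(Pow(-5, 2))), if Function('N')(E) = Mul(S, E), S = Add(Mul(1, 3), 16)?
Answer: -475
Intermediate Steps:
S = 19 (S = Add(3, 16) = 19)
Function('N')(E) = Mul(19, E)
Mul(-1, Function('N')(Pow(-5, 2))) = Mul(-1, Mul(19, Pow(-5, 2))) = Mul(-1, Mul(19, 25)) = Mul(-1, 475) = -475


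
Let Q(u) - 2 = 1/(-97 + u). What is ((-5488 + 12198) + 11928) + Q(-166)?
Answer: 4902319/263 ≈ 18640.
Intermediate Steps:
Q(u) = 2 + 1/(-97 + u)
((-5488 + 12198) + 11928) + Q(-166) = ((-5488 + 12198) + 11928) + (-193 + 2*(-166))/(-97 - 166) = (6710 + 11928) + (-193 - 332)/(-263) = 18638 - 1/263*(-525) = 18638 + 525/263 = 4902319/263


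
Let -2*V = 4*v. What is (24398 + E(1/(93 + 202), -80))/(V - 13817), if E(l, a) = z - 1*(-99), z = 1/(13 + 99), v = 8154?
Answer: -548733/674800 ≈ -0.81318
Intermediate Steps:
z = 1/112 ≈ 0.0089286
E(l, a) = 11089/112 (E(l, a) = 1/112 - 1*(-99) = 1/112 + 99 = 11089/112)
V = -16308 (V = -2*8154 = -½*32616 = -16308)
(24398 + E(1/(93 + 202), -80))/(V - 13817) = (24398 + 11089/112)/(-16308 - 13817) = (2743665/112)/(-30125) = (2743665/112)*(-1/30125) = -548733/674800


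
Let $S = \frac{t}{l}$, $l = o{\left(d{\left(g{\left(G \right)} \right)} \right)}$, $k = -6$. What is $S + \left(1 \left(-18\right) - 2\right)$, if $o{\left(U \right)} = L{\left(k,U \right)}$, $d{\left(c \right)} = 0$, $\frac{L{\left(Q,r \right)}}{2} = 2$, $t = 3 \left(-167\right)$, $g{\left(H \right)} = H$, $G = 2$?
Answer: $- \frac{581}{4} \approx -145.25$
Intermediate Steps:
$t = -501$
$L{\left(Q,r \right)} = 4$ ($L{\left(Q,r \right)} = 2 \cdot 2 = 4$)
$o{\left(U \right)} = 4$
$l = 4$
$S = - \frac{501}{4} \approx -125.25$
$S + \left(1 \left(-18\right) - 2\right) = - \frac{501}{4} + \left(1 \left(-18\right) - 2\right) = - \frac{501}{4} - 20 = - \frac{581}{4}$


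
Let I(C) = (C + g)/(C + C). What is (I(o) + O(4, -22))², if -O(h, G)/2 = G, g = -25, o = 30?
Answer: 279841/144 ≈ 1943.3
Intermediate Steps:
O(h, G) = -2*G
I(C) = (-25 + C)/(2*C) (I(C) = (C - 25)/(C + C) = (-25 + C)/((2*C)) = (-25 + C)*(1/(2*C)) = (-25 + C)/(2*C))
(I(o) + O(4, -22))² = ((½)*(-25 + 30)/30 - 2*(-22))² = ((½)*(1/30)*5 + 44)² = (1/12 + 44)² = (529/12)² = 279841/144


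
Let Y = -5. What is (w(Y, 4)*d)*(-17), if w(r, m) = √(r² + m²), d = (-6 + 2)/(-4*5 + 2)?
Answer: -34*√41/9 ≈ -24.190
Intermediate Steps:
d = 2/9 (d = -4/(-20 + 2) = -4/(-18) = -4*(-1/18) = 2/9 ≈ 0.22222)
w(r, m) = √(m² + r²)
(w(Y, 4)*d)*(-17) = (√(4² + (-5)²)*(2/9))*(-17) = (√(16 + 25)*(2/9))*(-17) = (√41*(2/9))*(-17) = (2*√41/9)*(-17) = -34*√41/9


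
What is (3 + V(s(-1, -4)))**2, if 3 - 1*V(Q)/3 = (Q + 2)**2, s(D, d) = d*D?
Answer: 9216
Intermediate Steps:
s(D, d) = D*d
V(Q) = 9 - 3*(2 + Q)**2 (V(Q) = 9 - 3*(Q + 2)**2 = 9 - 3*(2 + Q)**2)
(3 + V(s(-1, -4)))**2 = (3 + (9 - 3*(2 - 1*(-4))**2))**2 = (3 + (9 - 3*(2 + 4)**2))**2 = (3 + (9 - 3*6**2))**2 = (3 + (9 - 3*36))**2 = (3 + (9 - 108))**2 = (3 - 99)**2 = (-96)**2 = 9216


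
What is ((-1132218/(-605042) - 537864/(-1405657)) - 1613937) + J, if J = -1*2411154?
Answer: -1711631802659469270/425240761297 ≈ -4.0251e+6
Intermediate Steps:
J = -2411154
((-1132218/(-605042) - 537864/(-1405657)) - 1613937) + J = ((-1132218/(-605042) - 537864/(-1405657)) - 1613937) - 2411154 = ((-1132218*(-1/605042) - 537864*(-1/1405657)) - 1613937) - 2411154 = ((566109/302521 + 537864/1405657) - 1613937) - 2411154 = (958470233757/425240761297 - 1613937) - 2411154 = -686310840095162532/425240761297 - 2411154 = -1711631802659469270/425240761297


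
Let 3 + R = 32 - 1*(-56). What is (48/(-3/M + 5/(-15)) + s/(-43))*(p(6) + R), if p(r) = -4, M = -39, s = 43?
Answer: -76221/5 ≈ -15244.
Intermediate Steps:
R = 85 (R = -3 + (32 - 1*(-56)) = -3 + (32 + 56) = -3 + 88 = 85)
(48/(-3/M + 5/(-15)) + s/(-43))*(p(6) + R) = (48/(-3/(-39) + 5/(-15)) + 43/(-43))*(-4 + 85) = (48/(-3*(-1/39) + 5*(-1/15)) + 43*(-1/43))*81 = (48/(1/13 - ⅓) - 1)*81 = (48/(-10/39) - 1)*81 = (48*(-39/10) - 1)*81 = (-936/5 - 1)*81 = -941/5*81 = -76221/5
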